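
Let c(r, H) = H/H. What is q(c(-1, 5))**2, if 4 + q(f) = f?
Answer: 9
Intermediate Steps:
c(r, H) = 1
q(f) = -4 + f
q(c(-1, 5))**2 = (-4 + 1)**2 = (-3)**2 = 9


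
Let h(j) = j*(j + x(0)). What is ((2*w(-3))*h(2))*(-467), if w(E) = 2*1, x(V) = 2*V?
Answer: -7472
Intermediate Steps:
h(j) = j**2 (h(j) = j*(j + 2*0) = j*(j + 0) = j*j = j**2)
w(E) = 2
((2*w(-3))*h(2))*(-467) = ((2*2)*2**2)*(-467) = (4*4)*(-467) = 16*(-467) = -7472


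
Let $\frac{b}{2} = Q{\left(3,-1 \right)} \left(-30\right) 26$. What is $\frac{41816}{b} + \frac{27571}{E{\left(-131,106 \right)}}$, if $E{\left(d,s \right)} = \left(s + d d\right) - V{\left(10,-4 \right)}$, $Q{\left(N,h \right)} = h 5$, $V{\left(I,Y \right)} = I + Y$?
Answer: $\frac{117104972}{16829475} \approx 6.9583$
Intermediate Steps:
$Q{\left(N,h \right)} = 5 h$
$E{\left(d,s \right)} = -6 + s + d^{2}$ ($E{\left(d,s \right)} = \left(s + d d\right) - \left(10 - 4\right) = \left(s + d^{2}\right) - 6 = -6 + s + d^{2}$)
$b = 7800$ ($b = 2 \cdot 5 \left(-1\right) \left(-30\right) 26 = 2 \left(-5\right) \left(-30\right) 26 = 2 \cdot 150 \cdot 26 = 2 \cdot 3900 = 7800$)
$\frac{41816}{b} + \frac{27571}{E{\left(-131,106 \right)}} = \frac{41816}{7800} + \frac{27571}{-6 + 106 + \left(-131\right)^{2}} = 41816 \cdot \frac{1}{7800} + \frac{27571}{-6 + 106 + 17161} = \frac{5227}{975} + \frac{27571}{17261} = \frac{117104972}{16829475}$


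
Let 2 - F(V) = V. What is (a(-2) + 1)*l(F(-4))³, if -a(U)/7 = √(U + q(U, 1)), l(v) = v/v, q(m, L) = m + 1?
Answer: 1 - 7*I*√3 ≈ 1.0 - 12.124*I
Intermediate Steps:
F(V) = 2 - V
q(m, L) = 1 + m
l(v) = 1
a(U) = -7*√(1 + 2*U) (a(U) = -7*√(U + (1 + U)) = -7*√(1 + 2*U))
(a(-2) + 1)*l(F(-4))³ = (-7*√(1 + 2*(-2)) + 1)*1³ = (-7*√(1 - 4) + 1)*1 = (-7*I*√3 + 1)*1 = (1 - 7*I*√3)*1 = 1 - 7*I*√3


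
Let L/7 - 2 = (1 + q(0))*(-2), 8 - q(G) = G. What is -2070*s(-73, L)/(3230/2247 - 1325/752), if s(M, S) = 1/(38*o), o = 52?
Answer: 87444252/27086761 ≈ 3.2283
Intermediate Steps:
q(G) = 8 - G
L = -112 (L = 14 + 7*((1 + (8 - 1*0))*(-2)) = 14 + 7*((1 + (8 + 0))*(-2)) = 14 + 7*((1 + 8)*(-2)) = 14 + 7*(9*(-2)) = 14 + 7*(-18) = 14 - 126 = -112)
s(M, S) = 1/1976 (s(M, S) = 1/(38*52) = (1/38)*(1/52) = 1/1976)
-2070*s(-73, L)/(3230/2247 - 1325/752) = -2070*1/(1976*(3230/2247 - 1325/752)) = -2070/((-548315/1689744*1976)) = -2070/(-135433805/211218) = -2070*(-211218/135433805) = 87444252/27086761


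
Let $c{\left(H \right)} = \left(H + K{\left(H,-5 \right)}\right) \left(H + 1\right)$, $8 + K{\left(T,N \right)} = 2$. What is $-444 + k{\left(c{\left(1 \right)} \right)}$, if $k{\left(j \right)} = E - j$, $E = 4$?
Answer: $-430$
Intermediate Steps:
$K{\left(T,N \right)} = -6$ ($K{\left(T,N \right)} = -8 + 2 = -6$)
$c{\left(H \right)} = \left(1 + H\right) \left(-6 + H\right)$ ($c{\left(H \right)} = \left(H - 6\right) \left(H + 1\right) = \left(-6 + H\right) \left(1 + H\right) = \left(1 + H\right) \left(-6 + H\right)$)
$k{\left(j \right)} = 4 - j$
$-444 + k{\left(c{\left(1 \right)} \right)} = -444 + \left(4 - \left(-6 + 1^{2} - 5\right)\right) = -444 + \left(4 - \left(-6 + 1 - 5\right)\right) = -444 + \left(4 - -10\right) = -444 + \left(4 + 10\right) = -444 + 14 = -430$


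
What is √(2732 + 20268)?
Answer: 10*√230 ≈ 151.66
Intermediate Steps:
√(2732 + 20268) = √23000 = 10*√230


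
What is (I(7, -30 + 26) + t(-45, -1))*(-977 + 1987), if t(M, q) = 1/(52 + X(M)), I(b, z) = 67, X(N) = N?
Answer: 474700/7 ≈ 67814.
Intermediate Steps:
t(M, q) = 1/(52 + M)
(I(7, -30 + 26) + t(-45, -1))*(-977 + 1987) = (67 + 1/(52 - 45))*(-977 + 1987) = (67 + 1/7)*1010 = (67 + ⅐)*1010 = (470/7)*1010 = 474700/7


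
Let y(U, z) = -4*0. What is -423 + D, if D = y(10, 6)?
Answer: -423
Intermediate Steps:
y(U, z) = 0
D = 0
-423 + D = -423 + 0 = -423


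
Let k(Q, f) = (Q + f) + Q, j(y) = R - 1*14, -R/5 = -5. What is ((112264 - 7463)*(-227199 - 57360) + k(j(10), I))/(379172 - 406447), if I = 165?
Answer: 29822067572/27275 ≈ 1.0934e+6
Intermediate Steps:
R = 25 (R = -5*(-5) = 25)
j(y) = 11 (j(y) = 25 - 1*14 = 25 - 14 = 11)
k(Q, f) = f + 2*Q
((112264 - 7463)*(-227199 - 57360) + k(j(10), I))/(379172 - 406447) = ((112264 - 7463)*(-227199 - 57360) + (165 + 2*11))/(379172 - 406447) = (104801*(-284559) + (165 + 22))/(-27275) = (-29822067759 + 187)*(-1/27275) = -29822067572*(-1/27275) = 29822067572/27275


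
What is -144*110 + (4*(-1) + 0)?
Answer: -15844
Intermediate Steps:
-144*110 + (4*(-1) + 0) = -15840 + (-4 + 0) = -15840 - 4 = -15844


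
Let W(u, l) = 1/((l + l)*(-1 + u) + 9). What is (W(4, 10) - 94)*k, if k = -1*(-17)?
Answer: -110245/69 ≈ -1597.8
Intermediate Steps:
W(u, l) = 1/(9 + 2*l*(-1 + u)) (W(u, l) = 1/((2*l)*(-1 + u) + 9) = 1/(2*l*(-1 + u) + 9) = 1/(9 + 2*l*(-1 + u)))
k = 17
(W(4, 10) - 94)*k = (1/(9 - 2*10 + 2*10*4) - 94)*17 = (1/(9 - 20 + 80) - 94)*17 = (1/69 - 94)*17 = -6485/69*17 = -110245/69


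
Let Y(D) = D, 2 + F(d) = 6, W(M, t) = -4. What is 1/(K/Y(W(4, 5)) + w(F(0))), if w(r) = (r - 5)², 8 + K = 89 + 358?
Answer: -4/435 ≈ -0.0091954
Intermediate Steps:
K = 439 (K = -8 + (89 + 358) = -8 + 447 = 439)
F(d) = 4 (F(d) = -2 + 6 = 4)
w(r) = (-5 + r)²
1/(K/Y(W(4, 5)) + w(F(0))) = 1/(439/(-4) + (-5 + 4)²) = 1/(439*(-¼) + (-1)²) = 1/(-439/4 + 1) = 1/(-435/4) = -4/435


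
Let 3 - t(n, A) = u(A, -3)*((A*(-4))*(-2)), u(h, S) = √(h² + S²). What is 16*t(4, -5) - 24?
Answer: 24 + 640*√34 ≈ 3755.8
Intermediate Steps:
u(h, S) = √(S² + h²)
t(n, A) = 3 - 8*A*√(9 + A²) (t(n, A) = 3 - √((-3)² + A²)*(A*(-4))*(-2) = 3 - √(9 + A²)*-4*A*(-2) = 3 - √(9 + A²)*8*A = 3 - 8*A*√(9 + A²))
16*t(4, -5) - 24 = 16*(3 - 8*(-5)*√(9 + (-5)²)) - 24 = 16*(3 - 8*(-5)*√(9 + 25)) - 24 = 16*(3 - 8*(-5)*√34) - 24 = 16*(3 + 40*√34) - 24 = (48 + 640*√34) - 24 = 24 + 640*√34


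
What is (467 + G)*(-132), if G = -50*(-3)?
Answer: -81444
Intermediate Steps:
G = 150
(467 + G)*(-132) = (467 + 150)*(-132) = 617*(-132) = -81444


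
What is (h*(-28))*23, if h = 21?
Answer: -13524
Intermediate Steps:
(h*(-28))*23 = (21*(-28))*23 = -588*23 = -13524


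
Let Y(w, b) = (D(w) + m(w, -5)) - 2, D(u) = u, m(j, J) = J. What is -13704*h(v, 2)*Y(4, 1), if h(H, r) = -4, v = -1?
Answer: -164448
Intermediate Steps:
Y(w, b) = -7 + w (Y(w, b) = (w - 5) - 2 = (-5 + w) - 2 = -7 + w)
-13704*h(v, 2)*Y(4, 1) = -(-54816)*(-7 + 4) = -(-54816)*(-3) = -13704*12 = -164448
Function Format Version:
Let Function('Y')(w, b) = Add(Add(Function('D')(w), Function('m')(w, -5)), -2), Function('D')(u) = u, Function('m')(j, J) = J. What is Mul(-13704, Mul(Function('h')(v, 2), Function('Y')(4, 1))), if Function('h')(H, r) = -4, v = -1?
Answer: -164448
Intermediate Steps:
Function('Y')(w, b) = Add(-7, w) (Function('Y')(w, b) = Add(Add(w, -5), -2) = Add(Add(-5, w), -2) = Add(-7, w))
Mul(-13704, Mul(Function('h')(v, 2), Function('Y')(4, 1))) = Mul(-13704, Mul(-4, Add(-7, 4))) = Mul(-13704, Mul(-4, -3)) = Mul(-13704, 12) = -164448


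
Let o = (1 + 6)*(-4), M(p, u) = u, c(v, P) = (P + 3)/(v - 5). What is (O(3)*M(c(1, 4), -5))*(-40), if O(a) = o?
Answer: -5600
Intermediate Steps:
c(v, P) = (3 + P)/(-5 + v)
o = -28 (o = 7*(-4) = -28)
O(a) = -28
(O(3)*M(c(1, 4), -5))*(-40) = -28*(-5)*(-40) = 140*(-40) = -5600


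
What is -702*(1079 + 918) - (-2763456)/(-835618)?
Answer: -585725311974/417809 ≈ -1.4019e+6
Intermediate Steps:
-702*(1079 + 918) - (-2763456)/(-835618) = -702*1997 - (-2763456)*(-1)/835618 = -1401894 - 1*1381728/417809 = -1401894 - 1381728/417809 = -585725311974/417809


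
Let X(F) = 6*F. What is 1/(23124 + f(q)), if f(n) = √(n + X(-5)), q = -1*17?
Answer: 492/11377009 - I*√47/534719423 ≈ 4.3245e-5 - 1.2821e-8*I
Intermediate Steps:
q = -17
f(n) = √(-30 + n) (f(n) = √(n + 6*(-5)) = √(n - 30) = √(-30 + n))
1/(23124 + f(q)) = 1/(23124 + √(-30 - 17)) = 1/(23124 + √(-47)) = 1/(23124 + I*√47)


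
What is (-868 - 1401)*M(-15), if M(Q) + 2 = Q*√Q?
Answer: 4538 + 34035*I*√15 ≈ 4538.0 + 1.3182e+5*I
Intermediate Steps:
M(Q) = -2 + Q^(3/2) (M(Q) = -2 + Q*√Q = -2 + Q^(3/2))
(-868 - 1401)*M(-15) = (-868 - 1401)*(-2 + (-15)^(3/2)) = -2269*(-2 - 15*I*√15) = 4538 + 34035*I*√15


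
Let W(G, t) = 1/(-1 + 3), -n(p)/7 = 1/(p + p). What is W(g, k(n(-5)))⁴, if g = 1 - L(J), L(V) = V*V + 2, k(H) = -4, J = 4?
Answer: 1/16 ≈ 0.062500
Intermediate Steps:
n(p) = -7/(2*p) (n(p) = -7/(p + p) = -7*1/(2*p) = -7/(2*p))
L(V) = 2 + V² (L(V) = V² + 2 = 2 + V²)
g = -17 (g = 1 - (2 + 4²) = 1 - (2 + 16) = 1 - 1*18 = 1 - 18 = -17)
W(G, t) = ½ (W(G, t) = 1/2 = ½)
W(g, k(n(-5)))⁴ = (½)⁴ = 1/16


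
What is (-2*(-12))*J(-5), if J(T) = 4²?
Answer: 384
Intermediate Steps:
J(T) = 16
(-2*(-12))*J(-5) = -2*(-12)*16 = 24*16 = 384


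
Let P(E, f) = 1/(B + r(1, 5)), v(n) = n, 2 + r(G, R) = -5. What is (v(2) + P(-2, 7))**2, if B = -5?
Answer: 529/144 ≈ 3.6736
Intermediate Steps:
r(G, R) = -7 (r(G, R) = -2 - 5 = -7)
P(E, f) = -1/12 (P(E, f) = 1/(-5 - 7) = 1/(-12) = -1/12)
(v(2) + P(-2, 7))**2 = (2 - 1/12)**2 = (23/12)**2 = 529/144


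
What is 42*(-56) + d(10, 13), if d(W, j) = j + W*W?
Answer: -2239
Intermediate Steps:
d(W, j) = j + W**2
42*(-56) + d(10, 13) = 42*(-56) + (13 + 10**2) = -2352 + (13 + 100) = -2352 + 113 = -2239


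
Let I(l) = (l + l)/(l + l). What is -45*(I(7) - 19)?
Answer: 810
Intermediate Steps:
I(l) = 1 (I(l) = (2*l)/((2*l)) = (2*l)*(1/(2*l)) = 1)
-45*(I(7) - 19) = -45*(1 - 19) = -45*(-18) = 810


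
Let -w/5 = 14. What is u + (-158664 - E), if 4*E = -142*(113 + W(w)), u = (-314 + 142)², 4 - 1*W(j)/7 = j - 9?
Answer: -104443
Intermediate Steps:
w = -70 (w = -5*14 = -70)
W(j) = 91 - 7*j (W(j) = 28 - 7*(j - 9) = 28 - 7*(-9 + j) = 28 + (63 - 7*j) = 91 - 7*j)
u = 29584 (u = (-172)² = 29584)
E = -24637 (E = (-142*(113 + (91 - 7*(-70))))/4 = (-142*(113 + (91 + 490)))/4 = (-142*(113 + 581))/4 = (-142*694)/4 = (¼)*(-98548) = -24637)
u + (-158664 - E) = 29584 + (-158664 - 1*(-24637)) = 29584 + (-158664 + 24637) = 29584 - 134027 = -104443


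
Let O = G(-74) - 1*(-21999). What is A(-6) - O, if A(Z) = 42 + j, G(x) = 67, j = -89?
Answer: -22113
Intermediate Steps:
O = 22066 (O = 67 - 1*(-21999) = 67 + 21999 = 22066)
A(Z) = -47 (A(Z) = 42 - 89 = -47)
A(-6) - O = -47 - 1*22066 = -47 - 22066 = -22113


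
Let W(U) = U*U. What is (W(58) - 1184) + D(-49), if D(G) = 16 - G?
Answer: 2245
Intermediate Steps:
W(U) = U²
(W(58) - 1184) + D(-49) = (58² - 1184) + (16 - 1*(-49)) = (3364 - 1184) + (16 + 49) = 2180 + 65 = 2245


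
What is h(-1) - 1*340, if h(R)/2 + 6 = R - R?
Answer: -352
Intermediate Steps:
h(R) = -12 (h(R) = -12 + 2*(R - R) = -12 + 2*0 = -12 + 0 = -12)
h(-1) - 1*340 = -12 - 1*340 = -12 - 340 = -352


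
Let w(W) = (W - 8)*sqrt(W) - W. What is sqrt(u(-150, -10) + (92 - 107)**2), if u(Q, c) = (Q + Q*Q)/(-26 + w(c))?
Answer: 5*sqrt(3)*sqrt((-125 + 27*I*sqrt(10))/(8 + 9*I*sqrt(10))) ≈ 15.918 + 11.431*I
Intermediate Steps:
w(W) = -W + sqrt(W)*(-8 + W) (w(W) = (-8 + W)*sqrt(W) - W = sqrt(W)*(-8 + W) - W = -W + sqrt(W)*(-8 + W))
u(Q, c) = (Q + Q**2)/(-26 + c**(3/2) - c - 8*sqrt(c)) (u(Q, c) = (Q + Q*Q)/(-26 + (c**(3/2) - c - 8*sqrt(c))) = (Q + Q**2)/(-26 + c**(3/2) - c - 8*sqrt(c)))
sqrt(u(-150, -10) + (92 - 107)**2) = sqrt(-1*(-150)*(1 - 150)/(26 - 10 - (-10)**(3/2) + 8*sqrt(-10)) + (92 - 107)**2) = sqrt(-1*(-150)*(-149)/(26 - 10 - (-10)*I*sqrt(10) + 8*(I*sqrt(10))) + (-15)**2) = sqrt(-1*(-150)*(-149)/(26 - 10 + 10*I*sqrt(10) + 8*I*sqrt(10)) + 225) = sqrt(-1*(-150)*(-149)/(16 + 18*I*sqrt(10)) + 225) = sqrt(-22350/(16 + 18*I*sqrt(10)) + 225) = sqrt(225 - 22350/(16 + 18*I*sqrt(10)))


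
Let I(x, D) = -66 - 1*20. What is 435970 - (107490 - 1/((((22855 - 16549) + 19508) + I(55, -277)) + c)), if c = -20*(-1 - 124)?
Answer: 9272333441/28228 ≈ 3.2848e+5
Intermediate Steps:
c = 2500 (c = -20*(-125) = 2500)
I(x, D) = -86 (I(x, D) = -66 - 20 = -86)
435970 - (107490 - 1/((((22855 - 16549) + 19508) + I(55, -277)) + c)) = 435970 - (107490 - 1/((((22855 - 16549) + 19508) - 86) + 2500)) = 435970 - (107490 - 1/(((6306 + 19508) - 86) + 2500)) = 435970 - (107490 - 1/((25814 - 86) + 2500)) = 435970 - (107490 - 1/(25728 + 2500)) = 435970 - (107490 - 1/28228) = 435970 - 1*3034227719/28228 = 435970 - 3034227719/28228 = 9272333441/28228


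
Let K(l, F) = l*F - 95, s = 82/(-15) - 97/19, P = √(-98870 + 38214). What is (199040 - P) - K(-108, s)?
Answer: 18809357/95 - 4*I*√3791 ≈ 1.9799e+5 - 246.28*I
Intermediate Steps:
P = 4*I*√3791 (P = √(-60656) = 4*I*√3791 ≈ 246.28*I)
s = -3013/285 (s = 82*(-1/15) - 97*1/19 = -82/15 - 97/19 = -3013/285 ≈ -10.572)
K(l, F) = -95 + F*l (K(l, F) = F*l - 95 = -95 + F*l)
(199040 - P) - K(-108, s) = (199040 - 4*I*√3791) - (-95 - 3013/285*(-108)) = (199040 - 4*I*√3791) - (-95 + 108468/95) = (199040 - 4*I*√3791) - 1*99443/95 = (199040 - 4*I*√3791) - 99443/95 = 18809357/95 - 4*I*√3791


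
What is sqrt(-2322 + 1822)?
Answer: 10*I*sqrt(5) ≈ 22.361*I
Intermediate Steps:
sqrt(-2322 + 1822) = sqrt(-500) = 10*I*sqrt(5)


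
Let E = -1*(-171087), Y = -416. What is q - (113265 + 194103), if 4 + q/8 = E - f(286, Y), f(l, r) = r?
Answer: 1064624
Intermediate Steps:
E = 171087
q = 1371992 (q = -32 + 8*(171087 - 1*(-416)) = -32 + 8*(171087 + 416) = -32 + 8*171503 = -32 + 1372024 = 1371992)
q - (113265 + 194103) = 1371992 - (113265 + 194103) = 1371992 - 1*307368 = 1371992 - 307368 = 1064624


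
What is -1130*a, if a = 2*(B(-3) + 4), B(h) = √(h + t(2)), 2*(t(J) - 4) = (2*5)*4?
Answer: -9040 - 2260*√21 ≈ -19397.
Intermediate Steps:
t(J) = 24 (t(J) = 4 + ((2*5)*4)/2 = 4 + (10*4)/2 = 4 + (½)*40 = 4 + 20 = 24)
B(h) = √(24 + h) (B(h) = √(h + 24) = √(24 + h))
a = 8 + 2*√21 (a = 2*(√(24 - 3) + 4) = 2*(√21 + 4) = 2*(4 + √21) = 8 + 2*√21 ≈ 17.165)
-1130*a = -1130*(8 + 2*√21) = -9040 - 2260*√21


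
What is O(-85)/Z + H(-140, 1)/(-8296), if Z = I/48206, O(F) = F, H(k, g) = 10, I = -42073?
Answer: 16996261115/174518804 ≈ 97.389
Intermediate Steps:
Z = -42073/48206 ≈ -0.87278
O(-85)/Z + H(-140, 1)/(-8296) = -85/(-42073/48206) + 10/(-8296) = -85*(-48206/42073) + 10*(-1/8296) = 4097510/42073 - 5/4148 = 16996261115/174518804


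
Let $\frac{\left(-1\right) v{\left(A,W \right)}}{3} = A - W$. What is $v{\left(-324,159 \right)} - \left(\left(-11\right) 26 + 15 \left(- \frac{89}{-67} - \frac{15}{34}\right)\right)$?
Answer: $\frac{3922015}{2278} \approx 1721.7$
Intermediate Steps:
$v{\left(A,W \right)} = - 3 A + 3 W$ ($v{\left(A,W \right)} = - 3 \left(A - W\right) = - 3 A + 3 W$)
$v{\left(-324,159 \right)} - \left(\left(-11\right) 26 + 15 \left(- \frac{89}{-67} - \frac{15}{34}\right)\right) = \left(\left(-3\right) \left(-324\right) + 3 \cdot 159\right) - \left(\left(-11\right) 26 + 15 \left(- \frac{89}{-67} - \frac{15}{34}\right)\right) = \left(972 + 477\right) - \left(-286 + 15 \left(\left(-89\right) \left(- \frac{1}{67}\right) - \frac{15}{34}\right)\right) = 1449 - \left(-286 + 15 \left(\frac{89}{67} - \frac{15}{34}\right)\right) = 1449 - \left(-286 + 15 \cdot \frac{2021}{2278}\right) = 1449 - \left(-286 + \frac{30315}{2278}\right) = 1449 - - \frac{621193}{2278} = 1449 + \frac{621193}{2278} = \frac{3922015}{2278}$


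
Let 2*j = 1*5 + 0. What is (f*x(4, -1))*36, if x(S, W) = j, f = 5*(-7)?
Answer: -3150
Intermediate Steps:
j = 5/2 (j = (1*5 + 0)/2 = (5 + 0)/2 = (1/2)*5 = 5/2 ≈ 2.5000)
f = -35
x(S, W) = 5/2
(f*x(4, -1))*36 = -35*5/2*36 = -175/2*36 = -3150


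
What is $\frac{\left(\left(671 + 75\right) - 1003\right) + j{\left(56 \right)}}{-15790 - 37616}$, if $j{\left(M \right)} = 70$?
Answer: $\frac{187}{53406} \approx 0.0035015$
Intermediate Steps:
$\frac{\left(\left(671 + 75\right) - 1003\right) + j{\left(56 \right)}}{-15790 - 37616} = \frac{\left(\left(671 + 75\right) - 1003\right) + 70}{-15790 - 37616} = \frac{\left(746 - 1003\right) + 70}{-53406} = \left(-257 + 70\right) \left(- \frac{1}{53406}\right) = \left(-187\right) \left(- \frac{1}{53406}\right) = \frac{187}{53406}$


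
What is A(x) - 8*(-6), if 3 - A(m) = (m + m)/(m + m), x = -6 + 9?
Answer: 50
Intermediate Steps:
x = 3
A(m) = 2 (A(m) = 3 - (m + m)/(m + m) = 3 - 2*m/(2*m) = 3 - 2*m*1/(2*m) = 3 - 1*1 = 3 - 1 = 2)
A(x) - 8*(-6) = 2 - 8*(-6) = 2 - 1*(-48) = 2 + 48 = 50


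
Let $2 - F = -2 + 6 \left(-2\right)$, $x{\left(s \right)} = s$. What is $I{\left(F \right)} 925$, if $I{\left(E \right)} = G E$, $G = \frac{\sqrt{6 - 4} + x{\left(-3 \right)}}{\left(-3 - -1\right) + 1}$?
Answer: $44400 - 14800 \sqrt{2} \approx 23470.0$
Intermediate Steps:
$F = 16$ ($F = 2 - \left(-2 + 6 \left(-2\right)\right) = 2 - \left(-2 - 12\right) = 2 - -14 = 2 + 14 = 16$)
$G = 3 - \sqrt{2}$ ($G = \frac{\sqrt{6 - 4} - 3}{\left(-3 - -1\right) + 1} = \frac{\sqrt{2} - 3}{\left(-3 + 1\right) + 1} = \frac{-3 + \sqrt{2}}{-2 + 1} = \frac{-3 + \sqrt{2}}{-1} = \left(-3 + \sqrt{2}\right) \left(-1\right) = 3 - \sqrt{2} \approx 1.5858$)
$I{\left(E \right)} = E \left(3 - \sqrt{2}\right)$ ($I{\left(E \right)} = \left(3 - \sqrt{2}\right) E = E \left(3 - \sqrt{2}\right)$)
$I{\left(F \right)} 925 = 16 \left(3 - \sqrt{2}\right) 925 = \left(48 - 16 \sqrt{2}\right) 925 = 44400 - 14800 \sqrt{2}$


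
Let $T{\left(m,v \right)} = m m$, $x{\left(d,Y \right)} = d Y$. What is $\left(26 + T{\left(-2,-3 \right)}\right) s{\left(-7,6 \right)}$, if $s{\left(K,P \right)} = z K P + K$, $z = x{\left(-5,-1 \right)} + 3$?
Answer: $-10290$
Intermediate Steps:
$x{\left(d,Y \right)} = Y d$
$z = 8$ ($z = \left(-1\right) \left(-5\right) + 3 = 5 + 3 = 8$)
$T{\left(m,v \right)} = m^{2}$
$s{\left(K,P \right)} = K + 8 K P$ ($s{\left(K,P \right)} = 8 K P + K = K + 8 K P$)
$\left(26 + T{\left(-2,-3 \right)}\right) s{\left(-7,6 \right)} = \left(26 + \left(-2\right)^{2}\right) \left(- 7 \left(1 + 8 \cdot 6\right)\right) = \left(26 + 4\right) \left(- 7 \left(1 + 48\right)\right) = 30 \left(\left(-7\right) 49\right) = 30 \left(-343\right) = -10290$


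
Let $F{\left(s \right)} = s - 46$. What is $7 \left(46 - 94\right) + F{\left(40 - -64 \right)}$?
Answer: $-278$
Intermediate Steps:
$F{\left(s \right)} = -46 + s$ ($F{\left(s \right)} = s - 46 = -46 + s$)
$7 \left(46 - 94\right) + F{\left(40 - -64 \right)} = 7 \left(46 - 94\right) + \left(-46 + \left(40 - -64\right)\right) = 7 \left(-48\right) + \left(-46 + \left(40 + 64\right)\right) = -336 + \left(-46 + 104\right) = -336 + 58 = -278$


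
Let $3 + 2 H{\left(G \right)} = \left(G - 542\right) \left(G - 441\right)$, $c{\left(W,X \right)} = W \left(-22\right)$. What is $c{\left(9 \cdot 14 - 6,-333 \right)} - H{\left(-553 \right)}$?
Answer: $- \frac{1093707}{2} \approx -5.4685 \cdot 10^{5}$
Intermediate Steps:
$c{\left(W,X \right)} = - 22 W$
$H{\left(G \right)} = - \frac{3}{2} + \frac{\left(-542 + G\right) \left(-441 + G\right)}{2}$ ($H{\left(G \right)} = - \frac{3}{2} + \frac{\left(G - 542\right) \left(G - 441\right)}{2} = - \frac{3}{2} + \frac{\left(-542 + G\right) \left(-441 + G\right)}{2}$)
$c{\left(9 \cdot 14 - 6,-333 \right)} - H{\left(-553 \right)} = - 22 \left(9 \cdot 14 - 6\right) - \left(\frac{239019}{2} + \frac{\left(-553\right)^{2}}{2} - - \frac{543599}{2}\right) = - 22 \left(126 - 6\right) - \left(\frac{239019}{2} + \frac{1}{2} \cdot 305809 + \frac{543599}{2}\right) = \left(-22\right) 120 - \left(\frac{239019}{2} + \frac{305809}{2} + \frac{543599}{2}\right) = -2640 - \frac{1088427}{2} = - \frac{1093707}{2}$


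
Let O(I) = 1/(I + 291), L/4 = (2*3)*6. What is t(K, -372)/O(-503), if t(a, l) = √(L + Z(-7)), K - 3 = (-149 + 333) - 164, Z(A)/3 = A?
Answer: -212*√123 ≈ -2351.2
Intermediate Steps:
Z(A) = 3*A
L = 144 (L = 4*((2*3)*6) = 4*(6*6) = 4*36 = 144)
K = 23 (K = 3 + ((-149 + 333) - 164) = 3 + (184 - 164) = 3 + 20 = 23)
O(I) = 1/(291 + I)
t(a, l) = √123 (t(a, l) = √(144 + 3*(-7)) = √(144 - 21) = √123)
t(K, -372)/O(-503) = √123/(1/(291 - 503)) = √123/(1/(-212)) = √123/(-1/212) = √123*(-212) = -212*√123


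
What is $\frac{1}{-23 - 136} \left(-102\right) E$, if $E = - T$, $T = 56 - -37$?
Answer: $- \frac{3162}{53} \approx -59.66$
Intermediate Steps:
$T = 93$ ($T = 56 + 37 = 93$)
$E = -93$ ($E = \left(-1\right) 93 = -93$)
$\frac{1}{-23 - 136} \left(-102\right) E = \frac{1}{-23 - 136} \left(-102\right) \left(-93\right) = \frac{1}{-159} \left(-102\right) \left(-93\right) = \left(- \frac{1}{159}\right) \left(-102\right) \left(-93\right) = \frac{34}{53} \left(-93\right) = - \frac{3162}{53}$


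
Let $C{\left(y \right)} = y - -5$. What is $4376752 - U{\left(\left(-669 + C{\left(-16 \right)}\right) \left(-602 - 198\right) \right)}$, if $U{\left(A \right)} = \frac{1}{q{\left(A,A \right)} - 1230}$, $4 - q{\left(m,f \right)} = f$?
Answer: $\frac{2386318985953}{545226} \approx 4.3768 \cdot 10^{6}$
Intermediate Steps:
$C{\left(y \right)} = 5 + y$ ($C{\left(y \right)} = y + 5 = 5 + y$)
$q{\left(m,f \right)} = 4 - f$
$U{\left(A \right)} = \frac{1}{-1226 - A}$ ($U{\left(A \right)} = \frac{1}{\left(4 - A\right) - 1230} = \frac{1}{-1226 - A}$)
$4376752 - U{\left(\left(-669 + C{\left(-16 \right)}\right) \left(-602 - 198\right) \right)} = 4376752 - - \frac{1}{1226 + \left(-669 + \left(5 - 16\right)\right) \left(-602 - 198\right)} = 4376752 - - \frac{1}{1226 + \left(-669 - 11\right) \left(-800\right)} = 4376752 - - \frac{1}{1226 - -544000} = 4376752 - - \frac{1}{1226 + 544000} = 4376752 - - \frac{1}{545226} = 4376752 + \frac{1}{545226} = \frac{2386318985953}{545226}$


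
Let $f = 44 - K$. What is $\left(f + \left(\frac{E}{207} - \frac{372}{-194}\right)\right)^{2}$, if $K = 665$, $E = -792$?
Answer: $\frac{1931291104681}{4977361} \approx 3.8802 \cdot 10^{5}$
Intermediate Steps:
$f = -621$ ($f = 44 - 665 = -621$)
$\left(f + \left(\frac{E}{207} - \frac{372}{-194}\right)\right)^{2} = \left(-621 - \left(- \frac{186}{97} + \frac{88}{23}\right)\right)^{2} = \left(-621 - \frac{4258}{2231}\right)^{2} = \left(- \frac{1389709}{2231}\right)^{2} = \frac{1931291104681}{4977361}$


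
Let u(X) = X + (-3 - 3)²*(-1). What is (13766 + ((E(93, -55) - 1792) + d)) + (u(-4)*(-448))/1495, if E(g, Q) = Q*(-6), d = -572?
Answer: 3511452/299 ≈ 11744.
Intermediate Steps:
E(g, Q) = -6*Q
u(X) = -36 + X (u(X) = X + (-6)²*(-1) = X + 36*(-1) = X - 36 = -36 + X)
(13766 + ((E(93, -55) - 1792) + d)) + (u(-4)*(-448))/1495 = (13766 + ((-6*(-55) - 1792) - 572)) + ((-36 - 4)*(-448))/1495 = (13766 + ((330 - 1792) - 572)) - 40*(-448)*(1/1495) = (13766 + (-1462 - 572)) + 17920*(1/1495) = (13766 - 2034) + 3584/299 = 11732 + 3584/299 = 3511452/299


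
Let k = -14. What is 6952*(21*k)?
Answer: -2043888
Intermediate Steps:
6952*(21*k) = 6952*(21*(-14)) = 6952*(-294) = -2043888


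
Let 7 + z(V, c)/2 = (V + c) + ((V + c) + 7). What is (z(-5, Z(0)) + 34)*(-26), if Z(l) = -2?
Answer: -156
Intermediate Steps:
z(V, c) = 4*V + 4*c (z(V, c) = -14 + 2*((V + c) + ((V + c) + 7)) = -14 + 2*((V + c) + (7 + V + c)) = -14 + 2*(7 + 2*V + 2*c) = -14 + (14 + 4*V + 4*c) = 4*V + 4*c)
(z(-5, Z(0)) + 34)*(-26) = ((4*(-5) + 4*(-2)) + 34)*(-26) = ((-20 - 8) + 34)*(-26) = (-28 + 34)*(-26) = 6*(-26) = -156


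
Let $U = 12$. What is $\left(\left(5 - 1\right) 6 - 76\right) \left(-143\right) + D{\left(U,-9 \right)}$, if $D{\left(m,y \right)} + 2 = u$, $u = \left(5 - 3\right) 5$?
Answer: $7444$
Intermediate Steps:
$u = 10$ ($u = 2 \cdot 5 = 10$)
$D{\left(m,y \right)} = 8$ ($D{\left(m,y \right)} = -2 + 10 = 8$)
$\left(\left(5 - 1\right) 6 - 76\right) \left(-143\right) + D{\left(U,-9 \right)} = \left(\left(5 - 1\right) 6 - 76\right) \left(-143\right) + 8 = \left(4 \cdot 6 - 76\right) \left(-143\right) + 8 = \left(24 - 76\right) \left(-143\right) + 8 = \left(-52\right) \left(-143\right) + 8 = 7436 + 8 = 7444$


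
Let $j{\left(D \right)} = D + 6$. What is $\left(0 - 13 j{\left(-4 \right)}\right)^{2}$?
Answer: $676$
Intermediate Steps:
$j{\left(D \right)} = 6 + D$
$\left(0 - 13 j{\left(-4 \right)}\right)^{2} = \left(0 - 13 \left(6 - 4\right)\right)^{2} = \left(0 - 26\right)^{2} = \left(-26\right)^{2} = 676$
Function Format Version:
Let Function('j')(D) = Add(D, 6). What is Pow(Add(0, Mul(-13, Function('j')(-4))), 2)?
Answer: 676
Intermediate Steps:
Function('j')(D) = Add(6, D)
Pow(Add(0, Mul(-13, Function('j')(-4))), 2) = Pow(Add(0, Mul(-13, Add(6, -4))), 2) = Pow(Add(0, Mul(-13, 2)), 2) = Pow(Add(0, -26), 2) = Pow(-26, 2) = 676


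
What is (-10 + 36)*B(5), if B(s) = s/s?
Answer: 26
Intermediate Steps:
B(s) = 1
(-10 + 36)*B(5) = (-10 + 36)*1 = 26*1 = 26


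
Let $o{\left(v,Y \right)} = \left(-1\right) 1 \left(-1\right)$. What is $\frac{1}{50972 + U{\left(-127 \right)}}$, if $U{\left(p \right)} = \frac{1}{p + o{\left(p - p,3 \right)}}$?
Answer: $\frac{126}{6422471} \approx 1.9619 \cdot 10^{-5}$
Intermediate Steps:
$o{\left(v,Y \right)} = 1$ ($o{\left(v,Y \right)} = \left(-1\right) \left(-1\right) = 1$)
$U{\left(p \right)} = \frac{1}{1 + p}$ ($U{\left(p \right)} = \frac{1}{p + 1} = \frac{1}{1 + p}$)
$\frac{1}{50972 + U{\left(-127 \right)}} = \frac{1}{50972 + \frac{1}{1 - 127}} = \frac{1}{50972 + \frac{1}{-126}} = \frac{1}{50972 - \frac{1}{126}} = \frac{1}{\frac{6422471}{126}} = \frac{126}{6422471}$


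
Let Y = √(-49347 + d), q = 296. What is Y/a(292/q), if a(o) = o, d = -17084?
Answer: 74*I*√66431/73 ≈ 261.27*I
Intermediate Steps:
Y = I*√66431 (Y = √(-49347 - 17084) = √(-66431) = I*√66431 ≈ 257.74*I)
Y/a(292/q) = (I*√66431)/((292/296)) = (I*√66431)/((292*(1/296))) = (I*√66431)/(73/74) = (I*√66431)*(74/73) = 74*I*√66431/73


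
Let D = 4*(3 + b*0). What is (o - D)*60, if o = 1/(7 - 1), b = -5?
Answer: -710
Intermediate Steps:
o = ⅙ (o = 1/6 = ⅙ ≈ 0.16667)
D = 12 (D = 4*(3 - 5*0) = 4*(3 + 0) = 4*3 = 12)
(o - D)*60 = (⅙ - 1*12)*60 = (⅙ - 12)*60 = -71/6*60 = -710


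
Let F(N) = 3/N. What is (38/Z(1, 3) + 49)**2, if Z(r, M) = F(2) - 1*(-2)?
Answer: 175561/49 ≈ 3582.9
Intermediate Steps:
Z(r, M) = 7/2 (Z(r, M) = 3/2 - 1*(-2) = 3*(1/2) + 2 = 3/2 + 2 = 7/2)
(38/Z(1, 3) + 49)**2 = (38/(7/2) + 49)**2 = (38*(2/7) + 49)**2 = (76/7 + 49)**2 = (419/7)**2 = 175561/49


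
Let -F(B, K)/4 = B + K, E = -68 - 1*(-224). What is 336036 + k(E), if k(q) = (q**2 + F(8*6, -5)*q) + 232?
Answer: 333772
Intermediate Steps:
E = 156 (E = -68 + 224 = 156)
F(B, K) = -4*B - 4*K (F(B, K) = -4*(B + K) = -4*B - 4*K)
k(q) = 232 + q**2 - 172*q (k(q) = (q**2 + (-32*6 - 4*(-5))*q) + 232 = (q**2 + (-4*48 + 20)*q) + 232 = (q**2 + (-192 + 20)*q) + 232 = (q**2 - 172*q) + 232 = 232 + q**2 - 172*q)
336036 + k(E) = 336036 + (232 + 156**2 - 172*156) = 336036 + (232 + 24336 - 26832) = 336036 - 2264 = 333772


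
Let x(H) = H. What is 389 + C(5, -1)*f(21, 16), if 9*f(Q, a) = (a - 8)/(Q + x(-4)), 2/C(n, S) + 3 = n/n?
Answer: 59509/153 ≈ 388.95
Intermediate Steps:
C(n, S) = -1 (C(n, S) = 2/(-3 + n/n) = 2/(-3 + 1) = 2/(-2) = 2*(-½) = -1)
f(Q, a) = (-8 + a)/(9*(-4 + Q)) (f(Q, a) = ((a - 8)/(Q - 4))/9 = ((-8 + a)/(-4 + Q))/9 = (-8 + a)/(9*(-4 + Q)))
389 + C(5, -1)*f(21, 16) = 389 - (-8 + 16)/(9*(-4 + 21)) = 389 - 8/(9*17) = 389 - 1*8/153 = 389 - 8/153 = 59509/153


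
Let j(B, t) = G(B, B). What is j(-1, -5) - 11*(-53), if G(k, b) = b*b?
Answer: 584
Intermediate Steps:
G(k, b) = b**2
j(B, t) = B**2
j(-1, -5) - 11*(-53) = (-1)**2 - 11*(-53) = 1 + 583 = 584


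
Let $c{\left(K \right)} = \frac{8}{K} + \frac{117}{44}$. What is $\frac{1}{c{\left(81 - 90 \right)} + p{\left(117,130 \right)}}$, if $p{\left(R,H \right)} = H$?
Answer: $\frac{396}{52181} \approx 0.007589$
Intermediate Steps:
$c{\left(K \right)} = \frac{117}{44} + \frac{8}{K}$ ($c{\left(K \right)} = \frac{8}{K} + 117 \cdot \frac{1}{44} = \frac{8}{K} + \frac{117}{44} = \frac{117}{44} + \frac{8}{K}$)
$\frac{1}{c{\left(81 - 90 \right)} + p{\left(117,130 \right)}} = \frac{1}{\left(\frac{117}{44} + \frac{8}{81 - 90}\right) + 130} = \frac{1}{\left(\frac{117}{44} + \frac{8}{-9}\right) + 130} = \frac{1}{\left(\frac{117}{44} + 8 \left(- \frac{1}{9}\right)\right) + 130} = \frac{1}{\left(\frac{117}{44} - \frac{8}{9}\right) + 130} = \frac{1}{\frac{701}{396} + 130} = \frac{1}{\frac{52181}{396}} = \frac{396}{52181}$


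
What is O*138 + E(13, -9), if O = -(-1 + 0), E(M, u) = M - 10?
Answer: 141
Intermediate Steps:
E(M, u) = -10 + M
O = 1 (O = -1*(-1) = 1)
O*138 + E(13, -9) = 1*138 + (-10 + 13) = 138 + 3 = 141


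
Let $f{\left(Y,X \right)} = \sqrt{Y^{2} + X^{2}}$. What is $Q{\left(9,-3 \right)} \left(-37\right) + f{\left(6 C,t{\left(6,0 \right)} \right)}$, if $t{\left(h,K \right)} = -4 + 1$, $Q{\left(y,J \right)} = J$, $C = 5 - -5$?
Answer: $111 + 3 \sqrt{401} \approx 171.07$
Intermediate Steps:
$C = 10$ ($C = 5 + 5 = 10$)
$t{\left(h,K \right)} = -3$
$f{\left(Y,X \right)} = \sqrt{X^{2} + Y^{2}}$
$Q{\left(9,-3 \right)} \left(-37\right) + f{\left(6 C,t{\left(6,0 \right)} \right)} = \left(-3\right) \left(-37\right) + \sqrt{\left(-3\right)^{2} + \left(6 \cdot 10\right)^{2}} = 111 + \sqrt{9 + 60^{2}} = 111 + \sqrt{9 + 3600} = 111 + \sqrt{3609} = 111 + 3 \sqrt{401}$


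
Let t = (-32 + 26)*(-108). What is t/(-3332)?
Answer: -162/833 ≈ -0.19448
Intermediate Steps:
t = 648 (t = -6*(-108) = 648)
t/(-3332) = 648/(-3332) = 648*(-1/3332) = -162/833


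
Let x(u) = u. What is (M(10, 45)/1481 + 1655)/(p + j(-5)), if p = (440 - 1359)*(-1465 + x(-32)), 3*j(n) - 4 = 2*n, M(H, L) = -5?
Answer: 2451050/2037472421 ≈ 0.0012030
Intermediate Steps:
j(n) = 4/3 + 2*n/3 (j(n) = 4/3 + (2*n)/3 = 4/3 + 2*n/3)
p = 1375743 (p = (440 - 1359)*(-1465 - 32) = -919*(-1497) = 1375743)
(M(10, 45)/1481 + 1655)/(p + j(-5)) = (-5/1481 + 1655)/(1375743 + (4/3 + (⅔)*(-5))) = (-5*1/1481 + 1655)/(1375743 + (4/3 - 10/3)) = (-5/1481 + 1655)/(1375743 - 2) = (2451050/1481)/1375741 = (2451050/1481)*(1/1375741) = 2451050/2037472421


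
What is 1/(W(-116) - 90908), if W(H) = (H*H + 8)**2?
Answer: 1/181188388 ≈ 5.5191e-9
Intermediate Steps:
W(H) = (8 + H**2)**2 (W(H) = (H**2 + 8)**2 = (8 + H**2)**2)
1/(W(-116) - 90908) = 1/((8 + (-116)**2)**2 - 90908) = 1/((8 + 13456)**2 - 90908) = 1/(13464**2 - 90908) = 1/(181279296 - 90908) = 1/181188388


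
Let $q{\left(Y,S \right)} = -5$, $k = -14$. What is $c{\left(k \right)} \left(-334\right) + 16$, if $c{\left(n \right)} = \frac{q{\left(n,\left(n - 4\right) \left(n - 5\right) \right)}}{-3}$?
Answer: $- \frac{1622}{3} \approx -540.67$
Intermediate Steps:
$c{\left(n \right)} = \frac{5}{3}$ ($c{\left(n \right)} = - \frac{5}{-3} = \left(-5\right) \left(- \frac{1}{3}\right) = \frac{5}{3}$)
$c{\left(k \right)} \left(-334\right) + 16 = \frac{5}{3} \left(-334\right) + 16 = - \frac{1670}{3} + 16 = - \frac{1622}{3}$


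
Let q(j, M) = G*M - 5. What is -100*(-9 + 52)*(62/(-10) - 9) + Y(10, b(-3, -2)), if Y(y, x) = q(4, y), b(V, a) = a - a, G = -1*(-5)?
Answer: 65405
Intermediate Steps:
G = 5
b(V, a) = 0
q(j, M) = -5 + 5*M (q(j, M) = 5*M - 5 = -5 + 5*M)
Y(y, x) = -5 + 5*y
-100*(-9 + 52)*(62/(-10) - 9) + Y(10, b(-3, -2)) = -100*(-9 + 52)*(62/(-10) - 9) + (-5 + 5*10) = -4300*(62*(-⅒) - 9) + (-5 + 50) = -4300*(-31/5 - 9) + 45 = -4300*(-76)/5 + 45 = -100*(-3268/5) + 45 = 65360 + 45 = 65405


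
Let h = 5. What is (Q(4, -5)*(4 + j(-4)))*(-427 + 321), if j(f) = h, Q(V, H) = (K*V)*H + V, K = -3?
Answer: -61056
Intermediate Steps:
Q(V, H) = V - 3*H*V (Q(V, H) = (-3*V)*H + V = -3*H*V + V = V - 3*H*V)
j(f) = 5
(Q(4, -5)*(4 + j(-4)))*(-427 + 321) = ((4*(1 - 3*(-5)))*(4 + 5))*(-427 + 321) = ((4*(1 + 15))*9)*(-106) = ((4*16)*9)*(-106) = (64*9)*(-106) = 576*(-106) = -61056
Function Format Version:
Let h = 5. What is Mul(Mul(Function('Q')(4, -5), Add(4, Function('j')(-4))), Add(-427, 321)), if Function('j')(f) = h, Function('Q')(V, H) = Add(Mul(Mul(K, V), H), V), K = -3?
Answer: -61056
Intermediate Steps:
Function('Q')(V, H) = Add(V, Mul(-3, H, V)) (Function('Q')(V, H) = Add(Mul(Mul(-3, V), H), V) = Add(Mul(-3, H, V), V) = Add(V, Mul(-3, H, V)))
Function('j')(f) = 5
Mul(Mul(Function('Q')(4, -5), Add(4, Function('j')(-4))), Add(-427, 321)) = Mul(Mul(Mul(4, Add(1, Mul(-3, -5))), Add(4, 5)), Add(-427, 321)) = Mul(Mul(Mul(4, Add(1, 15)), 9), -106) = Mul(Mul(Mul(4, 16), 9), -106) = Mul(Mul(64, 9), -106) = Mul(576, -106) = -61056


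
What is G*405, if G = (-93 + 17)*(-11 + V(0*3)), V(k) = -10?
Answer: 646380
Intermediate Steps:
G = 1596 (G = (-93 + 17)*(-11 - 10) = -76*(-21) = 1596)
G*405 = 1596*405 = 646380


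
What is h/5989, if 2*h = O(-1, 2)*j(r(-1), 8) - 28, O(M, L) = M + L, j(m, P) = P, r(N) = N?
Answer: -10/5989 ≈ -0.0016697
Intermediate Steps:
O(M, L) = L + M
h = -10 (h = ((2 - 1)*8 - 28)/2 = (1*8 - 28)/2 = (8 - 28)/2 = (½)*(-20) = -10)
h/5989 = -10/5989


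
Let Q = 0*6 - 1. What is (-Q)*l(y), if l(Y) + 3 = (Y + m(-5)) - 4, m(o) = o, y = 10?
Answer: -2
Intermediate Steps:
Q = -1 (Q = 0 - 1 = -1)
l(Y) = -12 + Y (l(Y) = -3 + ((Y - 5) - 4) = -3 + ((-5 + Y) - 4) = -3 + (-9 + Y) = -12 + Y)
(-Q)*l(y) = (-1*(-1))*(-12 + 10) = 1*(-2) = -2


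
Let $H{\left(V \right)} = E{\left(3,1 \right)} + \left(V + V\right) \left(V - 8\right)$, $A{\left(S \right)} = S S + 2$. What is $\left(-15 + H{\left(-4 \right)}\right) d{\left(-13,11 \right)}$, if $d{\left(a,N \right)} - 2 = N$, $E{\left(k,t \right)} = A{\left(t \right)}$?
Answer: $1092$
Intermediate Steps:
$A{\left(S \right)} = 2 + S^{2}$ ($A{\left(S \right)} = S^{2} + 2 = 2 + S^{2}$)
$E{\left(k,t \right)} = 2 + t^{2}$
$d{\left(a,N \right)} = 2 + N$
$H{\left(V \right)} = 3 + 2 V \left(-8 + V\right)$ ($H{\left(V \right)} = \left(2 + 1^{2}\right) + \left(V + V\right) \left(V - 8\right) = \left(2 + 1\right) + 2 V \left(-8 + V\right) = 3 + 2 V \left(-8 + V\right)$)
$\left(-15 + H{\left(-4 \right)}\right) d{\left(-13,11 \right)} = \left(-15 + \left(3 - -64 + 2 \left(-4\right)^{2}\right)\right) \left(2 + 11\right) = \left(-15 + \left(3 + 64 + 2 \cdot 16\right)\right) 13 = \left(-15 + \left(3 + 64 + 32\right)\right) 13 = \left(-15 + 99\right) 13 = 84 \cdot 13 = 1092$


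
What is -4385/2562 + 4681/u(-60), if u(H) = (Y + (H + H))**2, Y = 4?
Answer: -23505919/17237136 ≈ -1.3637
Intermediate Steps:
u(H) = (4 + 2*H)**2 (u(H) = (4 + (H + H))**2 = (4 + 2*H)**2)
-4385/2562 + 4681/u(-60) = -4385/2562 + 4681/((4*(2 - 60)**2)) = -4385*1/2562 + 4681/((4*(-58)**2)) = -4385/2562 + 4681/((4*3364)) = -4385/2562 + 4681/13456 = -23505919/17237136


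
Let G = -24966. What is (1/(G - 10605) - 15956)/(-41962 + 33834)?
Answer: 567570877/289121088 ≈ 1.9631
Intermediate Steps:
(1/(G - 10605) - 15956)/(-41962 + 33834) = (1/(-24966 - 10605) - 15956)/(-41962 + 33834) = (1/(-35571) - 15956)/(-8128) = (-1/35571 - 15956)*(-1/8128) = -567570877/35571*(-1/8128) = 567570877/289121088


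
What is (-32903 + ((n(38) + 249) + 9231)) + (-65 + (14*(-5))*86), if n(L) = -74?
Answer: -29582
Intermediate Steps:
(-32903 + ((n(38) + 249) + 9231)) + (-65 + (14*(-5))*86) = (-32903 + ((-74 + 249) + 9231)) + (-65 + (14*(-5))*86) = (-32903 + (175 + 9231)) + (-65 - 70*86) = (-32903 + 9406) + (-65 - 6020) = -23497 - 6085 = -29582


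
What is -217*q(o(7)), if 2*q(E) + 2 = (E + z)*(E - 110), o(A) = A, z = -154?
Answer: -3285163/2 ≈ -1.6426e+6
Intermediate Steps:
q(E) = -1 + (-154 + E)*(-110 + E)/2 (q(E) = -1 + ((E - 154)*(E - 110))/2 = -1 + ((-154 + E)*(-110 + E))/2 = -1 + (-154 + E)*(-110 + E)/2)
-217*q(o(7)) = -217*(8469 + (½)*7² - 132*7) = -217*(8469 + (½)*49 - 924) = -217*(8469 + 49/2 - 924) = -217*15139/2 = -3285163/2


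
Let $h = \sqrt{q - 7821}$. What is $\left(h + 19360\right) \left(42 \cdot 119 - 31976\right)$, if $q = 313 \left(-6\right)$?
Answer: $-522294080 - 26978 i \sqrt{9699} \approx -5.2229 \cdot 10^{8} - 2.6569 \cdot 10^{6} i$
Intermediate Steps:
$q = -1878$
$h = i \sqrt{9699}$ ($h = \sqrt{-1878 - 7821} = \sqrt{-9699} = i \sqrt{9699} \approx 98.484 i$)
$\left(h + 19360\right) \left(42 \cdot 119 - 31976\right) = \left(i \sqrt{9699} + 19360\right) \left(42 \cdot 119 - 31976\right) = \left(19360 + i \sqrt{9699}\right) \left(4998 - 31976\right) = \left(19360 + i \sqrt{9699}\right) \left(-26978\right) = -522294080 - 26978 i \sqrt{9699}$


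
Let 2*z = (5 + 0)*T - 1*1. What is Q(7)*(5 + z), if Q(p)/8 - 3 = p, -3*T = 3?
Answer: 160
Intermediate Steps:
T = -1 (T = -⅓*3 = -1)
Q(p) = 24 + 8*p
z = -3 (z = ((5 + 0)*(-1) - 1*1)/2 = (5*(-1) - 1)/2 = (-5 - 1)/2 = (½)*(-6) = -3)
Q(7)*(5 + z) = (24 + 8*7)*(5 - 3) = (24 + 56)*2 = 80*2 = 160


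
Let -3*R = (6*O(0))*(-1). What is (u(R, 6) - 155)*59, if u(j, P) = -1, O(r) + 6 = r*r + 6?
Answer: -9204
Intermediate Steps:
O(r) = r**2 (O(r) = -6 + (r*r + 6) = -6 + (r**2 + 6) = -6 + (6 + r**2) = r**2)
R = 0 (R = -6*0**2*(-1)/3 = -6*0*(-1)/3 = -0*(-1) = -1/3*0 = 0)
(u(R, 6) - 155)*59 = (-1 - 155)*59 = -156*59 = -9204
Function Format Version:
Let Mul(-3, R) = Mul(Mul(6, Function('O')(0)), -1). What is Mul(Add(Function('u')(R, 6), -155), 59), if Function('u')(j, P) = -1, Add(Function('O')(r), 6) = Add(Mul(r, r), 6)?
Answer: -9204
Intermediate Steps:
Function('O')(r) = Pow(r, 2) (Function('O')(r) = Add(-6, Add(Mul(r, r), 6)) = Add(-6, Add(Pow(r, 2), 6)) = Add(-6, Add(6, Pow(r, 2))) = Pow(r, 2))
R = 0 (R = Mul(Rational(-1, 3), Mul(Mul(6, Pow(0, 2)), -1)) = Mul(Rational(-1, 3), Mul(Mul(6, 0), -1)) = Mul(Rational(-1, 3), Mul(0, -1)) = Mul(Rational(-1, 3), 0) = 0)
Mul(Add(Function('u')(R, 6), -155), 59) = Mul(Add(-1, -155), 59) = Mul(-156, 59) = -9204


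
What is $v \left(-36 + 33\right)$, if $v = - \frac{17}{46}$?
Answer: $\frac{51}{46} \approx 1.1087$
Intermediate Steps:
$v = - \frac{17}{46}$ ($v = \left(-17\right) \frac{1}{46} = - \frac{17}{46} \approx -0.36957$)
$v \left(-36 + 33\right) = - \frac{17 \left(-36 + 33\right)}{46} = \left(- \frac{17}{46}\right) \left(-3\right) = \frac{51}{46}$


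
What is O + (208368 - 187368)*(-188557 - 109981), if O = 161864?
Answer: -6269136136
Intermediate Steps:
O + (208368 - 187368)*(-188557 - 109981) = 161864 + (208368 - 187368)*(-188557 - 109981) = 161864 + 21000*(-298538) = 161864 - 6269298000 = -6269136136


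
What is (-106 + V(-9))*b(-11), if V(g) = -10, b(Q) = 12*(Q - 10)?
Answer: 29232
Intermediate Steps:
b(Q) = -120 + 12*Q (b(Q) = 12*(-10 + Q) = -120 + 12*Q)
(-106 + V(-9))*b(-11) = (-106 - 10)*(-120 + 12*(-11)) = -116*(-120 - 132) = -116*(-252) = 29232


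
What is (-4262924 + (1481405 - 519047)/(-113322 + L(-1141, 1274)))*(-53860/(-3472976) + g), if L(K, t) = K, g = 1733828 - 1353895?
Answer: -1364081719999852094355/842218754 ≈ -1.6196e+12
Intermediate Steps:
g = 379933
(-4262924 + (1481405 - 519047)/(-113322 + L(-1141, 1274)))*(-53860/(-3472976) + g) = (-4262924 + (1481405 - 519047)/(-113322 - 1141))*(-53860/(-3472976) + 379933) = (-4262924 + 962358/(-114463))*(-53860*(-1/3472976) + 379933) = (-4262924 + 962358*(-1/114463))*(13465/868244 + 379933) = (-4262924 - 962358/114463)*(329874561117/868244) = -487948032170/114463*329874561117/868244 = -1364081719999852094355/842218754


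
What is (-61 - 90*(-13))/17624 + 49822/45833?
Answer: 928891725/807760792 ≈ 1.1500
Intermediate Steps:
(-61 - 90*(-13))/17624 + 49822/45833 = (-61 + 1170)*(1/17624) + 49822*(1/45833) = 1109*(1/17624) + 49822/45833 = 1109/17624 + 49822/45833 = 928891725/807760792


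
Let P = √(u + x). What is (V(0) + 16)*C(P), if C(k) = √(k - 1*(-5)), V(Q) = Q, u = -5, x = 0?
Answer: 16*√(5 + I*√5) ≈ 36.621 + 7.8157*I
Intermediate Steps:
P = I*√5 (P = √(-5 + 0) = √(-5) = I*√5 ≈ 2.2361*I)
C(k) = √(5 + k) (C(k) = √(k + 5) = √(5 + k))
(V(0) + 16)*C(P) = (0 + 16)*√(5 + I*√5) = 16*√(5 + I*√5)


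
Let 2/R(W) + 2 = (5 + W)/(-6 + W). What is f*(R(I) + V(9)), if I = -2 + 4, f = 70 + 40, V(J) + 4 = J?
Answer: 1474/3 ≈ 491.33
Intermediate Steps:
V(J) = -4 + J
f = 110
I = 2
R(W) = 2/(-2 + (5 + W)/(-6 + W))
f*(R(I) + V(9)) = 110*(2*(6 - 1*2)/(-17 + 2) + (-4 + 9)) = 110*(2*(6 - 2)/(-15) + 5) = 110*(2*(-1/15)*4 + 5) = 110*(-8/15 + 5) = 110*(67/15) = 1474/3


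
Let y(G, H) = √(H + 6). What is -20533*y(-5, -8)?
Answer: -20533*I*√2 ≈ -29038.0*I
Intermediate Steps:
y(G, H) = √(6 + H)
-20533*y(-5, -8) = -20533*√(6 - 8) = -20533*I*√2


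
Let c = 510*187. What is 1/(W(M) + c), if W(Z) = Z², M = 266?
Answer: 1/166126 ≈ 6.0195e-6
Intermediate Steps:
c = 95370
1/(W(M) + c) = 1/(266² + 95370) = 1/(70756 + 95370) = 1/166126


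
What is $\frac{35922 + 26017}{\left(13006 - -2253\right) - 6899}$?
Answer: $\frac{61939}{8360} \approx 7.409$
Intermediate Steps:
$\frac{35922 + 26017}{\left(13006 - -2253\right) - 6899} = \frac{61939}{\left(13006 + 2253\right) - 6899} = \frac{61939}{15259 - 6899} = \frac{61939}{8360}$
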